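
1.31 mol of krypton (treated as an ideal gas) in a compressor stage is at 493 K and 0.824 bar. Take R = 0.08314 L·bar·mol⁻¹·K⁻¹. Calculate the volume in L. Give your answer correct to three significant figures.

PV = nRT ⇒ V = nRT/P = (1.31 × 0.08314 × 493) / 0.824

V ≈ 65.2 L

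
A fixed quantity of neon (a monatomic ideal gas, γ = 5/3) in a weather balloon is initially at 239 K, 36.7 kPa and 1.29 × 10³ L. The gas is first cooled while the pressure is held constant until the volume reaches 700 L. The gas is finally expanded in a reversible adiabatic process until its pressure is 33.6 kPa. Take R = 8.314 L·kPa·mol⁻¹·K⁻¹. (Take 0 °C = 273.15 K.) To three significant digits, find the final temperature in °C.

P constant ⇒ V ∝ T: P₂ = P₁; T₂ = T₁·(V₂/V₁) = 129.7 K.
Adiabatic (γ = 5/3), T V^(γ−1) and P V^γ constant: T₃ = T₂·(P₃/P₂)^((γ−1)/γ) = 125.2 K; V₃ = V₂·(P₂/P₃)^(1/γ) = 738.1 L.

T₃ ≈ -148 °C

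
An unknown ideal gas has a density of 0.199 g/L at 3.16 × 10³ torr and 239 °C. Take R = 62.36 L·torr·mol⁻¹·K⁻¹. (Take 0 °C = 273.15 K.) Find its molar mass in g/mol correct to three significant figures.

M ≈ 2.01 g/mol

ρ = PM/(RT) ⇒ M = ρRT/P = (0.199 × 62.36 × 512.1) / 3.16e+03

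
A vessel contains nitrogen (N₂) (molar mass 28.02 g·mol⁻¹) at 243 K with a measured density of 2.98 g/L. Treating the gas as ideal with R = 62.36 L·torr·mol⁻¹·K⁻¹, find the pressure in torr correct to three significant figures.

P ≈ 1.61e+03 torr

ρ = PM/(RT) ⇒ P = ρRT/M = (2.98 × 62.36 × 243.0) / 28.02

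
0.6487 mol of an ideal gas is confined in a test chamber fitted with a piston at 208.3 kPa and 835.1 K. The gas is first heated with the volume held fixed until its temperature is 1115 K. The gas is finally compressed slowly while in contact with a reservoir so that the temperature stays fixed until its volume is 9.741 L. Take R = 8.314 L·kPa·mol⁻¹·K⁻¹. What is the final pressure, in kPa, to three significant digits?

From PV = nRT: V₁ = nRT₁/P₁ = 21.62 L.
Isochoric, so P/T is constant: V₂ = V₁; P₂ = P₁·(T₂/T₁) = 278.1 kPa.
Isothermal, so P V is constant: T₃ = T₂; P₃ = P₂·(V₂/V₃) = 617.3 kPa.

P₃ ≈ 617 kPa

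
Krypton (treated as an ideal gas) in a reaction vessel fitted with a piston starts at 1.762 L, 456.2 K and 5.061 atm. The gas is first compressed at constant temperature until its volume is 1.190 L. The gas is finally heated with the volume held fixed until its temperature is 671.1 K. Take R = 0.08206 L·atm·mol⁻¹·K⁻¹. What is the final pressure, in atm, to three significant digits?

P₃ ≈ 11.0 atm

T constant ⇒ Boyle's law P V = const: T₂ = T₁; P₂ = P₁·(V₁/V₂) = 7.494 atm.
Isochoric, so P/T is constant: V₃ = V₂; P₃ = P₂·(T₃/T₂) = 11.02 atm.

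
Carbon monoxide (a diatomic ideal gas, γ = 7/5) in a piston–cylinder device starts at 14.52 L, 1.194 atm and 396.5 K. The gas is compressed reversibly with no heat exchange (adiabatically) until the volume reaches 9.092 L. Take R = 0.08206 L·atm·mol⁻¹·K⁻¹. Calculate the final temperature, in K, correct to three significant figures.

T₂ ≈ 478 K

Reversible adiabatic, γ = 7/5: T₂ = T₁·(V₁/V₂)^(γ−1) = 478.2 K; P₂ = P₁·(V₁/V₂)^γ = 2.300 atm.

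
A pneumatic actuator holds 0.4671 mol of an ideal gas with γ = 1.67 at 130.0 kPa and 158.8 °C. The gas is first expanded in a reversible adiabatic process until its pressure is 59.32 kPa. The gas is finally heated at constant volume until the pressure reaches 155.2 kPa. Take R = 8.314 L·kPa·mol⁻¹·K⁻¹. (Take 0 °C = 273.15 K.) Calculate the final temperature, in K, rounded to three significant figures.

T₃ ≈ 825 K

Convert: T₁ = 431.9 K.
From PV = nRT: V₁ = nRT₁/P₁ = 12.90 L.
Adiabatic (γ = 1.67), T V^(γ−1) and P V^γ constant: T₂ = T₁·(P₂/P₁)^((γ−1)/γ) = 315.3 K; V₂ = V₁·(P₁/P₂)^(1/γ) = 20.64 L.
V constant ⇒ P ∝ T: V₃ = V₂; T₃ = T₂·(P₃/P₂) = 824.9 K.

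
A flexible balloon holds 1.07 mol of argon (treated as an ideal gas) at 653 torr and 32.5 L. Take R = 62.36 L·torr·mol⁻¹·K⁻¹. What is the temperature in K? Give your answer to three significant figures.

PV = nRT ⇒ T = PV/(nR) = (653 × 32.5) / (1.07 × 62.36)

T ≈ 318 K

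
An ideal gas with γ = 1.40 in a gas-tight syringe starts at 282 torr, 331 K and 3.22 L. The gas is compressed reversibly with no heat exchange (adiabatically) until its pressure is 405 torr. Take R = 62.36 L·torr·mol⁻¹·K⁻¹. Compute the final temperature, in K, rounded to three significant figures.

T₂ ≈ 367 K

Adiabatic (γ = 1.40), T V^(γ−1) and P V^γ constant: T₂ = T₁·(P₂/P₁)^((γ−1)/γ) = 367.1 K; V₂ = V₁·(P₁/P₂)^(1/γ) = 2.486 L.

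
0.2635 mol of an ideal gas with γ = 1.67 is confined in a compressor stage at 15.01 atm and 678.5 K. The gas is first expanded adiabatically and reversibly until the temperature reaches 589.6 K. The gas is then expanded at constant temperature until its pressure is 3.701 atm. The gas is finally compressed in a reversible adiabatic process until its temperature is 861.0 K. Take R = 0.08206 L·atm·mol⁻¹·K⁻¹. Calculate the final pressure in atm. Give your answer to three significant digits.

P₄ ≈ 9.51 atm

From PV = nRT: V₁ = nRT₁/P₁ = 0.9774 L.
Adiabatic (γ = 1.67), T V^(γ−1) and P V^γ constant: P₂ = P₁·(T₂/T₁)^(γ/(γ−1)) = 10.58 atm; V₂ = V₁·(T₁/T₂)^(1/(γ−1)) = 1.205 L.
T constant ⇒ Boyle's law P V = const: T₃ = T₂; V₃ = V₂·(P₂/P₃) = 3.445 L.
Adiabatic (γ = 1.67), T V^(γ−1) and P V^γ constant: P₄ = P₃·(T₄/T₃)^(γ/(γ−1)) = 9.511 atm; V₄ = V₃·(T₃/T₄)^(1/(γ−1)) = 1.958 L.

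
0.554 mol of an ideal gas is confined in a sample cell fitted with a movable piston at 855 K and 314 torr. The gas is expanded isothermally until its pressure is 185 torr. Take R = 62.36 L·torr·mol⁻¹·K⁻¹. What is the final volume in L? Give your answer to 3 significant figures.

From PV = nRT: V₁ = nRT₁/P₁ = 94.07 L.
T constant ⇒ Boyle's law P V = const: T₂ = T₁; V₂ = V₁·(P₁/P₂) = 159.7 L.

V₂ ≈ 160 L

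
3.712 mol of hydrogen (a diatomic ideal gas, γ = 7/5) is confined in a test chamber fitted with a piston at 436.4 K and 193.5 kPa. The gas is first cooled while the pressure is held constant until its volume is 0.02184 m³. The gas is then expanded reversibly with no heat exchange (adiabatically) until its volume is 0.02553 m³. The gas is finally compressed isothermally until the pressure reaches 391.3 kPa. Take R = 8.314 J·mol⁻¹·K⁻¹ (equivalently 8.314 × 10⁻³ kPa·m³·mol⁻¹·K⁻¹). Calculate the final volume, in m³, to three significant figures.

V₄ ≈ 0.0101 m³

From PV = nRT: V₁ = nRT₁/P₁ = 0.06960 m³.
Isobaric, so V/T is constant: P₂ = P₁; T₂ = T₁·(V₂/V₁) = 136.9 K.
Adiabatic (γ = 7/5), T V^(γ−1) and P V^γ constant: T₃ = T₂·(V₂/V₃)^(γ−1) = 128.6 K; P₃ = P₂·(V₂/V₃)^γ = 155.5 kPa.
T constant ⇒ Boyle's law P V = const: T₄ = T₃; V₄ = V₃·(P₃/P₄) = 0.01015 m³.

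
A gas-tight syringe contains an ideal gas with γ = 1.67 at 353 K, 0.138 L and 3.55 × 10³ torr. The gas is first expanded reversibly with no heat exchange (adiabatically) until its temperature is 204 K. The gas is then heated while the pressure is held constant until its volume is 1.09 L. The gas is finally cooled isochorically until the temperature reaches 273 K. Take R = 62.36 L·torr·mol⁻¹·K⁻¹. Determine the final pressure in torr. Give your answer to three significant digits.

P₄ ≈ 348 torr

Reversible adiabatic, γ = 1.67: P₂ = P₁·(T₂/T₁)^(γ/(γ−1)) = 905.0 torr; V₂ = V₁·(T₁/T₂)^(1/(γ−1)) = 0.3128 L.
Isobaric, so V/T is constant: P₃ = P₂; T₃ = T₂·(V₃/V₂) = 710.8 K.
Isochoric, so P/T is constant: V₄ = V₃; P₄ = P₃·(T₄/T₃) = 347.6 torr.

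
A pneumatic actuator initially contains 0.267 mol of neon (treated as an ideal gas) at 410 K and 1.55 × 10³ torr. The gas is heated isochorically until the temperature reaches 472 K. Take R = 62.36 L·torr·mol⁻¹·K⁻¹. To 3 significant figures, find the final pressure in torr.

From PV = nRT: V₁ = nRT₁/P₁ = 4.404 L.
Isochoric, so P/T is constant: V₂ = V₁; P₂ = P₁·(T₂/T₁) = 1784 torr.

P₂ ≈ 1.78e+03 torr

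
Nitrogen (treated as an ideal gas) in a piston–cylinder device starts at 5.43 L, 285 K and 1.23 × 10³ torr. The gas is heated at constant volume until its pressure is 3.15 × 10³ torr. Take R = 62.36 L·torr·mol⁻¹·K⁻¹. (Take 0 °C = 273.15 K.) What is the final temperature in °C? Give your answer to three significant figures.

V constant ⇒ P ∝ T: V₂ = V₁; T₂ = T₁·(P₂/P₁) = 729.9 K.

T₂ ≈ 457 °C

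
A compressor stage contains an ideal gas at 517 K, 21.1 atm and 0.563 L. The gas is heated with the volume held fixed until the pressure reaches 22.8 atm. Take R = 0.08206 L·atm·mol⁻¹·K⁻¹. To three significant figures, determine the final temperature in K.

T₂ ≈ 559 K

V constant ⇒ P ∝ T: V₂ = V₁; T₂ = T₁·(P₂/P₁) = 558.7 K.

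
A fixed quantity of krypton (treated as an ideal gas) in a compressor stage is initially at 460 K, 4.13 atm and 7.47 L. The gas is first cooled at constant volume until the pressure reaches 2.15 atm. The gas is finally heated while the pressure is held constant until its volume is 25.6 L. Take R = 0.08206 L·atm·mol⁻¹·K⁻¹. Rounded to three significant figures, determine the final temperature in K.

T₃ ≈ 821 K

V constant ⇒ P ∝ T: V₂ = V₁; T₂ = T₁·(P₂/P₁) = 239.5 K.
Isobaric, so V/T is constant: P₃ = P₂; T₃ = T₂·(V₃/V₂) = 820.7 K.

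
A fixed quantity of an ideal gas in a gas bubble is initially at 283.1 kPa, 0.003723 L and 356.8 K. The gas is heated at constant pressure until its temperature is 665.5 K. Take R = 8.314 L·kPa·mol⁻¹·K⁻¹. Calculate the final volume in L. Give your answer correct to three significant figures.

Isobaric, so V/T is constant: P₂ = P₁; V₂ = V₁·(T₂/T₁) = 0.006944 L.

V₂ ≈ 0.00694 L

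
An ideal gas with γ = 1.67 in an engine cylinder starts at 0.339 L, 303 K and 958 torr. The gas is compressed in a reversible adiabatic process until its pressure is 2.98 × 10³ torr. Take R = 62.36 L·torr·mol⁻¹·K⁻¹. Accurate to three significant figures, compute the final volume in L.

Reversible adiabatic, γ = 1.67: T₂ = T₁·(P₂/P₁)^((γ−1)/γ) = 477.7 K; V₂ = V₁·(P₁/P₂)^(1/γ) = 0.1718 L.

V₂ ≈ 0.172 L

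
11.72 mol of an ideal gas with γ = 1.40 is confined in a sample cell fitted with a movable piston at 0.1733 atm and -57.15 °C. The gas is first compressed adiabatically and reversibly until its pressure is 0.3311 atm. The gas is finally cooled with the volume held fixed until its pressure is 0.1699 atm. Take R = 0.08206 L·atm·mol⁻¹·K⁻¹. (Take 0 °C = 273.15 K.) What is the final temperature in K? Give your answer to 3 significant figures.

T₃ ≈ 133 K

Convert: T₁ = 216.0 K.
From PV = nRT: V₁ = nRT₁/P₁ = 1199 L.
Adiabatic (γ = 1.40), T V^(γ−1) and P V^γ constant: T₂ = T₁·(P₂/P₁)^((γ−1)/γ) = 259.9 K; V₂ = V₁·(P₁/P₂)^(1/γ) = 754.9 L.
Isochoric, so P/T is constant: V₃ = V₂; T₃ = T₂·(P₃/P₂) = 133.4 K.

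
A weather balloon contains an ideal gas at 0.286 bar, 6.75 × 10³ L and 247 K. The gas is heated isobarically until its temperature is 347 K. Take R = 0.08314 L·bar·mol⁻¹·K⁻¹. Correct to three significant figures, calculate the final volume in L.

V₂ ≈ 9.48e+03 L

P constant ⇒ V ∝ T: P₂ = P₁; V₂ = V₁·(T₂/T₁) = 9483 L.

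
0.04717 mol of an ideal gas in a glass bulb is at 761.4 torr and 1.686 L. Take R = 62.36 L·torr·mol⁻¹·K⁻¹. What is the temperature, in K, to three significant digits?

T ≈ 436 K

PV = nRT ⇒ T = PV/(nR) = (761.4 × 1.686) / (0.04717 × 62.36)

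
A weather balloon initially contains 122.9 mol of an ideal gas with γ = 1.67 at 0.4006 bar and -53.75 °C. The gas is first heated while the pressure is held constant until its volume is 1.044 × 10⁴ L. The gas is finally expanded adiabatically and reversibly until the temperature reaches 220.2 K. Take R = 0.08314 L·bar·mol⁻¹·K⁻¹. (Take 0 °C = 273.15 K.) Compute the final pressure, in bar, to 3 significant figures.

Convert: T₁ = 219.4 K.
From PV = nRT: V₁ = nRT₁/P₁ = 5596 L.
Isobaric, so V/T is constant: P₂ = P₁; T₂ = T₁·(V₂/V₁) = 409.3 K.
Reversible adiabatic, γ = 1.67: P₃ = P₂·(T₃/T₂)^(γ/(γ−1)) = 0.08544 bar; V₃ = V₂·(T₂/T₃)^(1/(γ−1)) = 2.634e+04 L.

P₃ ≈ 0.0854 bar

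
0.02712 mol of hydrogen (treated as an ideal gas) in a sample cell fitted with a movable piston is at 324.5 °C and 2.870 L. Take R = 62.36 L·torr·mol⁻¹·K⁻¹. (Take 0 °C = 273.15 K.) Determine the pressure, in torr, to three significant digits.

P ≈ 352 torr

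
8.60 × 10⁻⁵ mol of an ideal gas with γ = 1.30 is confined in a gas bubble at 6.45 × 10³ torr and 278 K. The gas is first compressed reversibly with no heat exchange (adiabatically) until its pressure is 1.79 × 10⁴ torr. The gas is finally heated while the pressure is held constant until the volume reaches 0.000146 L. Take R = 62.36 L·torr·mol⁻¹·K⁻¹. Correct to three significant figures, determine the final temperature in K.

T₃ ≈ 487 K

From PV = nRT: V₁ = nRT₁/P₁ = 0.0002311 L.
Reversible adiabatic, γ = 1.30: T₂ = T₁·(P₂/P₁)^((γ−1)/γ) = 351.8 K; V₂ = V₁·(P₁/P₂)^(1/γ) = 0.0001054 L.
Isobaric, so V/T is constant: P₃ = P₂; T₃ = T₂·(V₃/V₂) = 487.3 K.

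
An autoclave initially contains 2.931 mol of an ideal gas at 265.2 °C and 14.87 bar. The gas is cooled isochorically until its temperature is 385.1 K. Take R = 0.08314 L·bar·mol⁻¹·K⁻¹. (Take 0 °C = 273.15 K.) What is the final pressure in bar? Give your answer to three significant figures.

Convert: T₁ = 538.3 K.
From PV = nRT: V₁ = nRT₁/P₁ = 8.822 L.
Isochoric, so P/T is constant: V₂ = V₁; P₂ = P₁·(T₂/T₁) = 10.64 bar.

P₂ ≈ 10.6 bar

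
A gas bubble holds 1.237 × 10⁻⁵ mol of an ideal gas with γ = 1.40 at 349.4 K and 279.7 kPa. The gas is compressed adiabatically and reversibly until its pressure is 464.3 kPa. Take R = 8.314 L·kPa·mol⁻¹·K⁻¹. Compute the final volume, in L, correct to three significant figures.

V₂ ≈ 8.95e-05 L

From PV = nRT: V₁ = nRT₁/P₁ = 0.0001285 L.
Reversible adiabatic, γ = 1.40: T₂ = T₁·(P₂/P₁)^((γ−1)/γ) = 403.8 K; V₂ = V₁·(P₁/P₂)^(1/γ) = 8.945e-05 L.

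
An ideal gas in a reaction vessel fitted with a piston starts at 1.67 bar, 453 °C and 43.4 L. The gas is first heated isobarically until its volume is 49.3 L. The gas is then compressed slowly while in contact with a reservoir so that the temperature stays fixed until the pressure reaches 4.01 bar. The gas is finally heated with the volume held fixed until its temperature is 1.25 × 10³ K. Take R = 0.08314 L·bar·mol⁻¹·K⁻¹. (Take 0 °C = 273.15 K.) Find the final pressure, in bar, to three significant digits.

P₄ ≈ 6.08 bar

Convert: T₁ = 726.1 K.
Isobaric, so V/T is constant: P₂ = P₁; T₂ = T₁·(V₂/V₁) = 824.9 K.
T constant ⇒ Boyle's law P V = const: T₃ = T₂; V₃ = V₂·(P₂/P₃) = 20.53 L.
V constant ⇒ P ∝ T: V₄ = V₃; P₄ = P₃·(T₄/T₃) = 6.077 bar.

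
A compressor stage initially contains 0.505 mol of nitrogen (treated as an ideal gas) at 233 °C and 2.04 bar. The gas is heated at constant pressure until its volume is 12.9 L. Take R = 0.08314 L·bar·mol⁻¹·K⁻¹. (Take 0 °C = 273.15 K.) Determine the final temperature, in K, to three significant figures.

T₂ ≈ 627 K

Convert: T₁ = 506.1 K.
From PV = nRT: V₁ = nRT₁/P₁ = 10.42 L.
Isobaric, so V/T is constant: P₂ = P₁; T₂ = T₁·(V₂/V₁) = 626.8 K.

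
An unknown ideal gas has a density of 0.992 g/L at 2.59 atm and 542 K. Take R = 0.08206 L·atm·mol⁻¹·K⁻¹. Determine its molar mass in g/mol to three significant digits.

ρ = PM/(RT) ⇒ M = ρRT/P = (0.992 × 0.08206 × 542.0) / 2.59

M ≈ 17.0 g/mol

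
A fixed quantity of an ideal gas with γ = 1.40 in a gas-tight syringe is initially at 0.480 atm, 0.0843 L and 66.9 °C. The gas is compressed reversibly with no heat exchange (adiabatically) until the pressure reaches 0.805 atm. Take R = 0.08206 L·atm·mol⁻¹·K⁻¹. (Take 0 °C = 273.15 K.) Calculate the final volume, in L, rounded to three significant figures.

Convert: T₁ = 340.0 K.
Adiabatic (γ = 1.40), T V^(γ−1) and P V^γ constant: T₂ = T₁·(P₂/P₁)^((γ−1)/γ) = 394.2 K; V₂ = V₁·(P₁/P₂)^(1/γ) = 0.05827 L.

V₂ ≈ 0.0583 L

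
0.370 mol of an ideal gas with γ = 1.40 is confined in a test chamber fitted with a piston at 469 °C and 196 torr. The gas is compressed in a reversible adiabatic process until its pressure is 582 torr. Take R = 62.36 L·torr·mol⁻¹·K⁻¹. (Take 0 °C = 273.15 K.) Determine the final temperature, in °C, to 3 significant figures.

T₂ ≈ 740 °C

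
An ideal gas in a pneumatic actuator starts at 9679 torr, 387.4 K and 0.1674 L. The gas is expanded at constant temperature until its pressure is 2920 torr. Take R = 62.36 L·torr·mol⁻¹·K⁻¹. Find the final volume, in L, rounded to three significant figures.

Isothermal, so P V is constant: T₂ = T₁; V₂ = V₁·(P₁/P₂) = 0.5549 L.

V₂ ≈ 0.555 L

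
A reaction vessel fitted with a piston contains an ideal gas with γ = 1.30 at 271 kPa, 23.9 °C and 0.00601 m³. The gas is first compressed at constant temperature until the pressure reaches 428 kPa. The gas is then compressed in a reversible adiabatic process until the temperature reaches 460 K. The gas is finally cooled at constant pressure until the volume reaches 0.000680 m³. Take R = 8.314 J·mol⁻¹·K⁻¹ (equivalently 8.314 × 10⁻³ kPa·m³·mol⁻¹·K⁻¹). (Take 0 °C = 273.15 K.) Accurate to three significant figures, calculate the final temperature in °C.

Convert: T₁ = 297.0 K.
T constant ⇒ Boyle's law P V = const: T₂ = T₁; V₂ = V₁·(P₁/P₂) = 0.003805 m³.
Reversible adiabatic, γ = 1.30: P₃ = P₂·(T₃/T₂)^(γ/(γ−1)) = 2848 kPa; V₃ = V₂·(T₂/T₃)^(1/(γ−1)) = 0.0008857 m³.
P constant ⇒ V ∝ T: P₄ = P₃; T₄ = T₃·(V₄/V₃) = 353.2 K.

T₄ ≈ 80.0 °C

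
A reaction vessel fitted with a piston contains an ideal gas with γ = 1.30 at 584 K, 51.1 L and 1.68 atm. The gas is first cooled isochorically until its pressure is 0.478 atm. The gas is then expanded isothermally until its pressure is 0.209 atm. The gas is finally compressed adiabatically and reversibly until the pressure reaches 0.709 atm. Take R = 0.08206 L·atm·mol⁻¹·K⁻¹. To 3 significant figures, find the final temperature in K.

Isochoric, so P/T is constant: V₂ = V₁; T₂ = T₁·(P₂/P₁) = 166.2 K.
Isothermal, so P V is constant: T₃ = T₂; V₃ = V₂·(P₂/P₃) = 116.9 L.
Adiabatic (γ = 1.30), T V^(γ−1) and P V^γ constant: T₄ = T₃·(P₄/P₃)^((γ−1)/γ) = 220.3 K; V₄ = V₃·(P₃/P₄)^(1/γ) = 45.67 L.

T₄ ≈ 220 K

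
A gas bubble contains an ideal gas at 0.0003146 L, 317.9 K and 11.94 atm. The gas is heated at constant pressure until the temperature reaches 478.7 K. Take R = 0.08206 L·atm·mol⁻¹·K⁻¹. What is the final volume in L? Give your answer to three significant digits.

V₂ ≈ 0.000474 L

Isobaric, so V/T is constant: P₂ = P₁; V₂ = V₁·(T₂/T₁) = 0.0004737 L.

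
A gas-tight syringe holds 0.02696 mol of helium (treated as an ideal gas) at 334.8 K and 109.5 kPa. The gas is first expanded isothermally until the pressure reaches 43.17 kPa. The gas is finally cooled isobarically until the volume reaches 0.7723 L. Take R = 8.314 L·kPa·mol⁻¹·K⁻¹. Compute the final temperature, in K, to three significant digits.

From PV = nRT: V₁ = nRT₁/P₁ = 0.6853 L.
Isothermal, so P V is constant: T₂ = T₁; V₂ = V₁·(P₁/P₂) = 1.738 L.
P constant ⇒ V ∝ T: P₃ = P₂; T₃ = T₂·(V₃/V₂) = 148.7 K.

T₃ ≈ 149 K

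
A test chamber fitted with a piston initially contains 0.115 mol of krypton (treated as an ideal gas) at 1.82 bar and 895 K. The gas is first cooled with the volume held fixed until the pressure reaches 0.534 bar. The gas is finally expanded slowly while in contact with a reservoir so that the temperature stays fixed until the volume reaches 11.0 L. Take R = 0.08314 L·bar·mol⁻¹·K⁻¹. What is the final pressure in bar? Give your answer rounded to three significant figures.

P₃ ≈ 0.228 bar

From PV = nRT: V₁ = nRT₁/P₁ = 4.702 L.
V constant ⇒ P ∝ T: V₂ = V₁; T₂ = T₁·(P₂/P₁) = 262.6 K.
Isothermal, so P V is constant: T₃ = T₂; P₃ = P₂·(V₂/V₃) = 0.2282 bar.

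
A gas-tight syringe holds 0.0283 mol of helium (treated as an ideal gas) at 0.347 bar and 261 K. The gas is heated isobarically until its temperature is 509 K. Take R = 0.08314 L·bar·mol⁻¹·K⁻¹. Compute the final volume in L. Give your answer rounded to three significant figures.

From PV = nRT: V₁ = nRT₁/P₁ = 1.770 L.
Isobaric, so V/T is constant: P₂ = P₁; V₂ = V₁·(T₂/T₁) = 3.451 L.

V₂ ≈ 3.45 L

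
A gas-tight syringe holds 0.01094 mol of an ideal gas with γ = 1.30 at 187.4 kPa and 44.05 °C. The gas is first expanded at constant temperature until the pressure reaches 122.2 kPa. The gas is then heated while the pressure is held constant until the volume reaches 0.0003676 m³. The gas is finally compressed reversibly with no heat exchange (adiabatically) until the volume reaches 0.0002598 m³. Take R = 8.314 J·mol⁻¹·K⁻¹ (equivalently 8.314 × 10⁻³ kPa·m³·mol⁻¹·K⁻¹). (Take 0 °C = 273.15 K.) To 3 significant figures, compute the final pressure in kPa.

P₄ ≈ 192 kPa

Convert: T₁ = 317.2 K.
From PV = nRT: V₁ = nRT₁/P₁ = 0.0001540 m³.
T constant ⇒ Boyle's law P V = const: T₂ = T₁; V₂ = V₁·(P₁/P₂) = 0.0002361 m³.
Isobaric, so V/T is constant: P₃ = P₂; T₃ = T₂·(V₃/V₂) = 493.9 K.
Reversible adiabatic, γ = 1.30: T₄ = T₃·(V₃/V₄)^(γ−1) = 548.1 K; P₄ = P₃·(V₃/V₄)^γ = 191.9 kPa.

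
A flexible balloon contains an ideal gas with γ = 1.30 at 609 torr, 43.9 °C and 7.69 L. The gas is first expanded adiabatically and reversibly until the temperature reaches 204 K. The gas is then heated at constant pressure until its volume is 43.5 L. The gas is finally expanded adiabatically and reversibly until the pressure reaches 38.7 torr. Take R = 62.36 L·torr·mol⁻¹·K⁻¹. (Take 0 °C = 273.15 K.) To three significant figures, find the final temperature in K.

Convert: T₁ = 317.0 K.
Adiabatic (γ = 1.30), T V^(γ−1) and P V^γ constant: P₂ = P₁·(T₂/T₁)^(γ/(γ−1)) = 90.11 torr; V₂ = V₁·(T₁/T₂)^(1/(γ−1)) = 33.44 L.
P constant ⇒ V ∝ T: P₃ = P₂; T₃ = T₂·(V₃/V₂) = 265.4 K.
Adiabatic (γ = 1.30), T V^(γ−1) and P V^γ constant: T₄ = T₃·(P₄/P₃)^((γ−1)/γ) = 218.4 K; V₄ = V₃·(P₃/P₄)^(1/γ) = 83.34 L.

T₄ ≈ 218 K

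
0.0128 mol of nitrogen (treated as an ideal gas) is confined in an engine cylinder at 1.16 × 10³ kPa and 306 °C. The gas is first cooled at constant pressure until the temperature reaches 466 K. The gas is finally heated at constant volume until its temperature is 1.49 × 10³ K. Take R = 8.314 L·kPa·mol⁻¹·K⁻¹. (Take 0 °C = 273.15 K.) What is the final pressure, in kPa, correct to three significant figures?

Convert: T₁ = 579.1 K.
From PV = nRT: V₁ = nRT₁/P₁ = 0.05313 L.
Isobaric, so V/T is constant: P₂ = P₁; V₂ = V₁·(T₂/T₁) = 0.04275 L.
Isochoric, so P/T is constant: V₃ = V₂; P₃ = P₂·(T₃/T₂) = 3709 kPa.

P₃ ≈ 3.71e+03 kPa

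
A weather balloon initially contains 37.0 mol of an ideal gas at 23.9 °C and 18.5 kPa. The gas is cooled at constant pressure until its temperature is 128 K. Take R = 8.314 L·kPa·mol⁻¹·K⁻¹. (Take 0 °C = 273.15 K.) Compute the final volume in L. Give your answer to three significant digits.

Convert: T₁ = 297.0 K.
From PV = nRT: V₁ = nRT₁/P₁ = 4939 L.
Isobaric, so V/T is constant: P₂ = P₁; V₂ = V₁·(T₂/T₁) = 2128 L.

V₂ ≈ 2.13e+03 L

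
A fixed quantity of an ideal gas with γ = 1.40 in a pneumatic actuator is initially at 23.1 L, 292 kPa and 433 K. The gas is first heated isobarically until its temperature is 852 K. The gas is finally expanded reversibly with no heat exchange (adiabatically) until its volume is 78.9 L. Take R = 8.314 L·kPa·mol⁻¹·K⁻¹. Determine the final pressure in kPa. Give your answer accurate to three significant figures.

P₃ ≈ 135 kPa

Isobaric, so V/T is constant: P₂ = P₁; V₂ = V₁·(T₂/T₁) = 45.45 L.
Adiabatic (γ = 1.40), T V^(γ−1) and P V^γ constant: T₃ = T₂·(V₂/V₃)^(γ−1) = 683.3 K; P₃ = P₂·(V₂/V₃)^γ = 134.9 kPa.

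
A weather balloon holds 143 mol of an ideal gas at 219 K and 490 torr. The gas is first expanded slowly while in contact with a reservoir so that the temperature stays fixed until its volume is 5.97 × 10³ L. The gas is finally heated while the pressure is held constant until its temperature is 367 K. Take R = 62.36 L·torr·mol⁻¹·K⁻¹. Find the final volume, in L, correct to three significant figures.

From PV = nRT: V₁ = nRT₁/P₁ = 3986 L.
T constant ⇒ Boyle's law P V = const: T₂ = T₁; P₂ = P₁·(V₁/V₂) = 327.1 torr.
P constant ⇒ V ∝ T: P₃ = P₂; V₃ = V₂·(T₃/T₂) = 1.000e+04 L.

V₃ ≈ 1.00e+04 L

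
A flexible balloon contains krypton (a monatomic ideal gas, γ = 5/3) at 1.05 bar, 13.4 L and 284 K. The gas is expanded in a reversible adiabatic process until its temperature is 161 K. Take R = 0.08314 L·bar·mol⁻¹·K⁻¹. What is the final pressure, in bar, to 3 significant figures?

Adiabatic (γ = 5/3), T V^(γ−1) and P V^γ constant: P₂ = P₁·(T₂/T₁)^(γ/(γ−1)) = 0.2541 bar; V₂ = V₁·(T₁/T₂)^(1/(γ−1)) = 31.39 L.

P₂ ≈ 0.254 bar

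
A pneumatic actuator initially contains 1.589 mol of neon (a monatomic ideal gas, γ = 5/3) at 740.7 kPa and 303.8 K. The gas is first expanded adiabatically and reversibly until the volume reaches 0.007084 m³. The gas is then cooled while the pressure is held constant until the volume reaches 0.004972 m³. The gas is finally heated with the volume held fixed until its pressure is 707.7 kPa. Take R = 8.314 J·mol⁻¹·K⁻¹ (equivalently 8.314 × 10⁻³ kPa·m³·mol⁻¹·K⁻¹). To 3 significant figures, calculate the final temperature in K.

T₄ ≈ 266 K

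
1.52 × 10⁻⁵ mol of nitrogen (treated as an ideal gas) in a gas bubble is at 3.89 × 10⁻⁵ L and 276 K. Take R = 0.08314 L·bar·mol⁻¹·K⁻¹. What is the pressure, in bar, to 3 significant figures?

P ≈ 8.97 bar

PV = nRT ⇒ P = nRT/V = (1.52e-05 × 0.08314 × 276) / 3.89e-05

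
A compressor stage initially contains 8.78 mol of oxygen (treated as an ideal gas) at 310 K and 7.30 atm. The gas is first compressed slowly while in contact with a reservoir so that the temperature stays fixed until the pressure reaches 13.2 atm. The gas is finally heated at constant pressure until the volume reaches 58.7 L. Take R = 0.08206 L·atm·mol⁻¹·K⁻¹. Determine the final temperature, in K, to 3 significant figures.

T₃ ≈ 1.08e+03 K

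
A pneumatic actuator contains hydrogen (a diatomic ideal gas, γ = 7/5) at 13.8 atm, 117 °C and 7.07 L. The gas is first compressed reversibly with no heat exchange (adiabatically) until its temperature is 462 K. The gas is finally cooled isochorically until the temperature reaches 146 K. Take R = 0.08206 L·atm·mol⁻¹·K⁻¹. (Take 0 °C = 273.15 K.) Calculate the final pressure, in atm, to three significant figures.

P₃ ≈ 7.88 atm

Convert: T₁ = 390.1 K.
Adiabatic (γ = 7/5), T V^(γ−1) and P V^γ constant: P₂ = P₁·(T₂/T₁)^(γ/(γ−1)) = 24.94 atm; V₂ = V₁·(T₁/T₂)^(1/(γ−1)) = 4.633 L.
Isochoric, so P/T is constant: V₃ = V₂; P₃ = P₂·(T₃/T₂) = 7.880 atm.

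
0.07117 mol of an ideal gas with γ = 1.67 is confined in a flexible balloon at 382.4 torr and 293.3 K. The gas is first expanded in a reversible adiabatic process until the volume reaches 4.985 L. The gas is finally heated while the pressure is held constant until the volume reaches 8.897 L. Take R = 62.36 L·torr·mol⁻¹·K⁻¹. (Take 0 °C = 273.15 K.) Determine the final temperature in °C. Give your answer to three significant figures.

From PV = nRT: V₁ = nRT₁/P₁ = 3.404 L.
Reversible adiabatic, γ = 1.67: T₂ = T₁·(V₁/V₂)^(γ−1) = 227.2 K; P₂ = P₁·(V₁/V₂)^γ = 202.2 torr.
Isobaric, so V/T is constant: P₃ = P₂; T₃ = T₂·(V₃/V₂) = 405.4 K.

T₃ ≈ 132 °C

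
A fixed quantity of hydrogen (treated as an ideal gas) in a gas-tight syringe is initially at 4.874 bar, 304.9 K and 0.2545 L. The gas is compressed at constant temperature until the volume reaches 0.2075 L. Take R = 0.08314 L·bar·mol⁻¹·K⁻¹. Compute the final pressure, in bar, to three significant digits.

Isothermal, so P V is constant: T₂ = T₁; P₂ = P₁·(V₁/V₂) = 5.978 bar.

P₂ ≈ 5.98 bar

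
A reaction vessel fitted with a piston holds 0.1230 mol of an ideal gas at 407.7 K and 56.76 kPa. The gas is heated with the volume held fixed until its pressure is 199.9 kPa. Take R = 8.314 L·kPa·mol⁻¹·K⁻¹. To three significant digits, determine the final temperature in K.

T₂ ≈ 1.44e+03 K

From PV = nRT: V₁ = nRT₁/P₁ = 7.345 L.
Isochoric, so P/T is constant: V₂ = V₁; T₂ = T₁·(P₂/P₁) = 1436 K.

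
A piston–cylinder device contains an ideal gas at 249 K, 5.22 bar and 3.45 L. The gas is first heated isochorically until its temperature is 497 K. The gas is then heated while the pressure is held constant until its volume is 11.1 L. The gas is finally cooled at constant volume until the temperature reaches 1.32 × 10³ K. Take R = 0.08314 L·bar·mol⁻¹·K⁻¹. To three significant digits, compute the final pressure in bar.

P₄ ≈ 8.60 bar

V constant ⇒ P ∝ T: V₂ = V₁; P₂ = P₁·(T₂/T₁) = 10.42 bar.
Isobaric, so V/T is constant: P₃ = P₂; T₃ = T₂·(V₃/V₂) = 1599 K.
Isochoric, so P/T is constant: V₄ = V₃; P₄ = P₃·(T₄/T₃) = 8.601 bar.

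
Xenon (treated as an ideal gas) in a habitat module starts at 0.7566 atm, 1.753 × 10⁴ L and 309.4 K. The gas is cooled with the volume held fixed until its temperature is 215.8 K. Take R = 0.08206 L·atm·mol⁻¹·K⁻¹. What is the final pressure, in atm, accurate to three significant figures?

P₂ ≈ 0.528 atm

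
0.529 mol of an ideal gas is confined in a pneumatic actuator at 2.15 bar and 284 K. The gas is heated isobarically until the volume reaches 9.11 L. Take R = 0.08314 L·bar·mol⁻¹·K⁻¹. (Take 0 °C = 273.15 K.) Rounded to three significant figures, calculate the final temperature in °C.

From PV = nRT: V₁ = nRT₁/P₁ = 5.810 L.
P constant ⇒ V ∝ T: P₂ = P₁; T₂ = T₁·(V₂/V₁) = 445.3 K.

T₂ ≈ 172 °C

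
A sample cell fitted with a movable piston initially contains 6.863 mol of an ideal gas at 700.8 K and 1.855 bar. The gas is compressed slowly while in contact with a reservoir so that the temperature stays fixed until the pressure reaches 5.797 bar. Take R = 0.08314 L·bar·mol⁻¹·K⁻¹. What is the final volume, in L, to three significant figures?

From PV = nRT: V₁ = nRT₁/P₁ = 215.6 L.
Isothermal, so P V is constant: T₂ = T₁; V₂ = V₁·(P₁/P₂) = 68.98 L.

V₂ ≈ 69.0 L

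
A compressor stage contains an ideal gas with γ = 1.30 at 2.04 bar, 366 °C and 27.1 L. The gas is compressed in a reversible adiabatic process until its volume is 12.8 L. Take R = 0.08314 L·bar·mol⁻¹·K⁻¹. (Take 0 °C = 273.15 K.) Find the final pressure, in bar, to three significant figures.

P₂ ≈ 5.41 bar

Convert: T₁ = 639.1 K.
Adiabatic (γ = 1.30), T V^(γ−1) and P V^γ constant: T₂ = T₁·(V₁/V₂)^(γ−1) = 800.4 K; P₂ = P₁·(V₁/V₂)^γ = 5.409 bar.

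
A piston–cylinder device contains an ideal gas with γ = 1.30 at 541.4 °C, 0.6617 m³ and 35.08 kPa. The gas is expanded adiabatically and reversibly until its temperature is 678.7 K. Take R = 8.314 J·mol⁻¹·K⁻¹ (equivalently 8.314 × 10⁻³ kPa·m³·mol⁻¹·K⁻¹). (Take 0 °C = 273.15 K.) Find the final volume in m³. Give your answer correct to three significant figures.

Convert: T₁ = 814.5 K.
Reversible adiabatic, γ = 1.30: P₂ = P₁·(T₂/T₁)^(γ/(γ−1)) = 15.91 kPa; V₂ = V₁·(T₁/T₂)^(1/(γ−1)) = 1.216 m³.

V₂ ≈ 1.22 m³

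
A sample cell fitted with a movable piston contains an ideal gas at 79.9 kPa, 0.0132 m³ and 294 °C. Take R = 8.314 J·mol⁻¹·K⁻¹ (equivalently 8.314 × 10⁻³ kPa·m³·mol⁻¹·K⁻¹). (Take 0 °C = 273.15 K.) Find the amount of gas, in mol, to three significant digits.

n ≈ 0.224 mol

Convert: T = 567.15 K.
PV = nRT ⇒ n = PV/(RT) = (79.9 × 0.0132) / (8.314 × 10⁻³ × 567.15)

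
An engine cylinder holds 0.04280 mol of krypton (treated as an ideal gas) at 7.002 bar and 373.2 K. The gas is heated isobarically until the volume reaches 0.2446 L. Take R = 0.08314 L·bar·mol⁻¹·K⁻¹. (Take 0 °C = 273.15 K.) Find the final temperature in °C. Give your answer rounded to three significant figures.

From PV = nRT: V₁ = nRT₁/P₁ = 0.1897 L.
P constant ⇒ V ∝ T: P₂ = P₁; T₂ = T₁·(V₂/V₁) = 481.3 K.

T₂ ≈ 208 °C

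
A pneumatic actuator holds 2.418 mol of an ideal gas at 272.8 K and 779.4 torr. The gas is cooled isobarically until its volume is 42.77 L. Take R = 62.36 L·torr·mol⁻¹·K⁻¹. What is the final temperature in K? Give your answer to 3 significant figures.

T₂ ≈ 221 K

From PV = nRT: V₁ = nRT₁/P₁ = 52.78 L.
Isobaric, so V/T is constant: P₂ = P₁; T₂ = T₁·(V₂/V₁) = 221.1 K.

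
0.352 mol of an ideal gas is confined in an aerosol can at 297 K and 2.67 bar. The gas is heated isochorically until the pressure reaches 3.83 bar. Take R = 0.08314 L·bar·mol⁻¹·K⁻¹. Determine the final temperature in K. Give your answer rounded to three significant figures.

T₂ ≈ 426 K

From PV = nRT: V₁ = nRT₁/P₁ = 3.255 L.
Isochoric, so P/T is constant: V₂ = V₁; T₂ = T₁·(P₂/P₁) = 426.0 K.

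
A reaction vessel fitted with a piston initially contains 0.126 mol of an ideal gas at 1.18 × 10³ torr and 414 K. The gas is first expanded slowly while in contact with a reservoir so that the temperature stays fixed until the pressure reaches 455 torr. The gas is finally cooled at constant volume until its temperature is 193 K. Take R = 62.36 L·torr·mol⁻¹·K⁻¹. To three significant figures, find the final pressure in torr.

From PV = nRT: V₁ = nRT₁/P₁ = 2.757 L.
Isothermal, so P V is constant: T₂ = T₁; V₂ = V₁·(P₁/P₂) = 7.149 L.
Isochoric, so P/T is constant: V₃ = V₂; P₃ = P₂·(T₃/T₂) = 212.1 torr.

P₃ ≈ 212 torr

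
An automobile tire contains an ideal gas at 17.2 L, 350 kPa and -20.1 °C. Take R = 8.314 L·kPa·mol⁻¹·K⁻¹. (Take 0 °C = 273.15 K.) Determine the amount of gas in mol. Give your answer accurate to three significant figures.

n ≈ 2.86 mol

Convert: T = 253.05 K.
PV = nRT ⇒ n = PV/(RT) = (350 × 17.2) / (8.314 × 253.05)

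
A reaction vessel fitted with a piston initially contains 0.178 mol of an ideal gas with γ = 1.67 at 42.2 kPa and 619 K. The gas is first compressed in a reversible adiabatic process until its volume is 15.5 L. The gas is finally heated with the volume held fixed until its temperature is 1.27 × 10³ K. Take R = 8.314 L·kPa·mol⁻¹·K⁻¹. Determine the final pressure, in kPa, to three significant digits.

P₃ ≈ 121 kPa

From PV = nRT: V₁ = nRT₁/P₁ = 21.71 L.
Adiabatic (γ = 1.67), T V^(γ−1) and P V^γ constant: T₂ = T₁·(V₁/V₂)^(γ−1) = 775.7 K; P₂ = P₁·(V₁/V₂)^γ = 74.06 kPa.
V constant ⇒ P ∝ T: V₃ = V₂; P₃ = P₂·(T₃/T₂) = 121.3 kPa.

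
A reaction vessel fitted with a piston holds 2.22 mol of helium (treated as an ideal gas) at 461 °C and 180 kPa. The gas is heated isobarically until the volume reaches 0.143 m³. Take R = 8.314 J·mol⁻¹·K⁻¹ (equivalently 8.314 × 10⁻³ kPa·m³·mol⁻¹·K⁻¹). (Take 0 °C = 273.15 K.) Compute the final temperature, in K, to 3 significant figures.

Convert: T₁ = 734.1 K.
From PV = nRT: V₁ = nRT₁/P₁ = 0.07528 m³.
Isobaric, so V/T is constant: P₂ = P₁; T₂ = T₁·(V₂/V₁) = 1395 K.

T₂ ≈ 1.39e+03 K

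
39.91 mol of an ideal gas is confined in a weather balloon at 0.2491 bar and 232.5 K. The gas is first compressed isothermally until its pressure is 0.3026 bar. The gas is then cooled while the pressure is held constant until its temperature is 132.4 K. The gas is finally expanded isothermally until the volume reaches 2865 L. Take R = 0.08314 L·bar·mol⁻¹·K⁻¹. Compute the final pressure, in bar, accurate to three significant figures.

P₄ ≈ 0.153 bar

From PV = nRT: V₁ = nRT₁/P₁ = 3097 L.
Isothermal, so P V is constant: T₂ = T₁; V₂ = V₁·(P₁/P₂) = 2549 L.
Isobaric, so V/T is constant: P₃ = P₂; V₃ = V₂·(T₃/T₂) = 1452 L.
T constant ⇒ Boyle's law P V = const: T₄ = T₃; P₄ = P₃·(V₃/V₄) = 0.1533 bar.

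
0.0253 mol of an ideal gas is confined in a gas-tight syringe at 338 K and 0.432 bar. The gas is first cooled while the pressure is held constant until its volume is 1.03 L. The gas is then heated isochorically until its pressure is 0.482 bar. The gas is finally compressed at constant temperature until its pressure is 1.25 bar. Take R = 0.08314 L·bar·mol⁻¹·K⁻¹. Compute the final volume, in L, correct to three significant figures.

V₄ ≈ 0.397 L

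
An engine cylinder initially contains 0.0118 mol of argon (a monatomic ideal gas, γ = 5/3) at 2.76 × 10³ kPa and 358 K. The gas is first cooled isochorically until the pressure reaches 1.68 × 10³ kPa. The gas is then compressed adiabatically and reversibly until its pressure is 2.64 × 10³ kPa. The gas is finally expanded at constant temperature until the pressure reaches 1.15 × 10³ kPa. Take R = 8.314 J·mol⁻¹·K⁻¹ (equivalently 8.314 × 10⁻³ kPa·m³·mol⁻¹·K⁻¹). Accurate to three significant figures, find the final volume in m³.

From PV = nRT: V₁ = nRT₁/P₁ = 1.273e-05 m³.
Isochoric, so P/T is constant: V₂ = V₁; T₂ = T₁·(P₂/P₁) = 217.9 K.
Reversible adiabatic, γ = 5/3: T₃ = T₂·(P₃/P₂)^((γ−1)/γ) = 261.1 K; V₃ = V₂·(P₂/P₃)^(1/γ) = 9.703e-06 m³.
Isothermal, so P V is constant: T₄ = T₃; V₄ = V₃·(P₃/P₄) = 2.227e-05 m³.

V₄ ≈ 2.23e-05 m³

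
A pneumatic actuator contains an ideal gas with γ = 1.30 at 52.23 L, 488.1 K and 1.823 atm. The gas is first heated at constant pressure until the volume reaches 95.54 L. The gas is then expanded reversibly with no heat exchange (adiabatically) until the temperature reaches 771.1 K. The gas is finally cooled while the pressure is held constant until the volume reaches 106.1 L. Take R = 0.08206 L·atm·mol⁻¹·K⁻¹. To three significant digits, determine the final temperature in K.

T₄ ≈ 525 K

Isobaric, so V/T is constant: P₂ = P₁; T₂ = T₁·(V₂/V₁) = 892.8 K.
Reversible adiabatic, γ = 1.30: P₃ = P₂·(T₃/T₂)^(γ/(γ−1)) = 0.9659 atm; V₃ = V₂·(T₂/T₃)^(1/(γ−1)) = 155.7 L.
P constant ⇒ V ∝ T: P₄ = P₃; T₄ = T₃·(V₄/V₃) = 525.3 K.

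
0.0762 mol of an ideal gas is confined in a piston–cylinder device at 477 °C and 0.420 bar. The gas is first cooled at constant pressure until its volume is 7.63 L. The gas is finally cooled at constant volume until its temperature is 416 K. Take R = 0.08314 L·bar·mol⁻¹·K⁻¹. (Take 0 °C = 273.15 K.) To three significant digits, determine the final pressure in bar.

P₃ ≈ 0.345 bar

Convert: T₁ = 750.1 K.
From PV = nRT: V₁ = nRT₁/P₁ = 11.32 L.
P constant ⇒ V ∝ T: P₂ = P₁; T₂ = T₁·(V₂/V₁) = 505.8 K.
Isochoric, so P/T is constant: V₃ = V₂; P₃ = P₂·(T₃/T₂) = 0.3454 bar.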